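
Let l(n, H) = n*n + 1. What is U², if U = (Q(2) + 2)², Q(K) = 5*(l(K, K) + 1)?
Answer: 1048576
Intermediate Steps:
l(n, H) = 1 + n² (l(n, H) = n² + 1 = 1 + n²)
Q(K) = 10 + 5*K² (Q(K) = 5*((1 + K²) + 1) = 5*(2 + K²) = 10 + 5*K²)
U = 1024 (U = ((10 + 5*2²) + 2)² = ((10 + 5*4) + 2)² = ((10 + 20) + 2)² = (30 + 2)² = 32² = 1024)
U² = 1024² = 1048576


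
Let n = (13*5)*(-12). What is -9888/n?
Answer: 824/65 ≈ 12.677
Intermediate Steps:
n = -780 (n = 65*(-12) = -780)
-9888/n = -9888/(-780) = -9888*(-1/780) = 824/65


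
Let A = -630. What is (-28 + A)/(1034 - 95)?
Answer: -658/939 ≈ -0.70075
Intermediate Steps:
(-28 + A)/(1034 - 95) = (-28 - 630)/(1034 - 95) = -658/939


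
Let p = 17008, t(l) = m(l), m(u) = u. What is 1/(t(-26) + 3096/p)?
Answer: -2126/54889 ≈ -0.038733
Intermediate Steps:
t(l) = l
1/(t(-26) + 3096/p) = 1/(-26 + 3096/17008) = 1/(-26 + 3096*(1/17008)) = 1/(-26 + 387/2126) = 1/(-54889/2126) = -2126/54889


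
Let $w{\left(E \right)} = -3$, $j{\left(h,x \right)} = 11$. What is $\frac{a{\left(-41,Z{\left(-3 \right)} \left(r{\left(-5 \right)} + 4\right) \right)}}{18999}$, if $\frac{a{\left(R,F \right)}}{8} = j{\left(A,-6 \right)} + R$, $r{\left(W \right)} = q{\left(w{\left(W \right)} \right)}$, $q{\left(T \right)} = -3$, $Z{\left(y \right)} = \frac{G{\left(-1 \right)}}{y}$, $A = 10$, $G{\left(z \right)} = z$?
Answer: $- \frac{80}{6333} \approx -0.012632$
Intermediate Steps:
$Z{\left(y \right)} = - \frac{1}{y}$
$r{\left(W \right)} = -3$
$a{\left(R,F \right)} = 88 + 8 R$ ($a{\left(R,F \right)} = 8 \left(11 + R\right) = 88 + 8 R$)
$\frac{a{\left(-41,Z{\left(-3 \right)} \left(r{\left(-5 \right)} + 4\right) \right)}}{18999} = \frac{88 + 8 \left(-41\right)}{18999} = \left(88 - 328\right) \frac{1}{18999} = \left(-240\right) \frac{1}{18999} = - \frac{80}{6333}$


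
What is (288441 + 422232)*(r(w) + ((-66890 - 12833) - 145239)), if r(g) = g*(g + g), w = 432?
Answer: 105382856478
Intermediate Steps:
r(g) = 2*g² (r(g) = g*(2*g) = 2*g²)
(288441 + 422232)*(r(w) + ((-66890 - 12833) - 145239)) = (288441 + 422232)*(2*432² + ((-66890 - 12833) - 145239)) = 710673*(2*186624 + (-79723 - 145239)) = 710673*(373248 - 224962) = 710673*148286 = 105382856478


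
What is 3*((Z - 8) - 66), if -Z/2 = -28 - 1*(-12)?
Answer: -126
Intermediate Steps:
Z = 32 (Z = -2*(-28 - 1*(-12)) = -2*(-28 + 12) = -2*(-16) = 32)
3*((Z - 8) - 66) = 3*((32 - 8) - 66) = 3*(24 - 66) = 3*(-42) = -126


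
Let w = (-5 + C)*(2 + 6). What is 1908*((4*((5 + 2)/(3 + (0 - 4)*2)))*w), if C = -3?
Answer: 3419136/5 ≈ 6.8383e+5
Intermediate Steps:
w = -64 (w = (-5 - 3)*(2 + 6) = -8*8 = -64)
1908*((4*((5 + 2)/(3 + (0 - 4)*2)))*w) = 1908*((4*((5 + 2)/(3 + (0 - 4)*2)))*(-64)) = 1908*((4*(7/(3 - 4*2)))*(-64)) = 1908*((4*(7/(3 - 8)))*(-64)) = 1908*((4*(7/(-5)))*(-64)) = 1908*((4*(7*(-⅕)))*(-64)) = 1908*((4*(-7/5))*(-64)) = 1908*(-28/5*(-64)) = 1908*(1792/5) = 3419136/5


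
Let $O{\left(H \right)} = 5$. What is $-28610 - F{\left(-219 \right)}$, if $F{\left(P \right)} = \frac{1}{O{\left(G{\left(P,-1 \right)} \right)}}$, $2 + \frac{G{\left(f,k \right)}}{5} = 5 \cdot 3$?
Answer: $- \frac{143051}{5} \approx -28610.0$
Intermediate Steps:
$G{\left(f,k \right)} = 65$ ($G{\left(f,k \right)} = -10 + 5 \cdot 5 \cdot 3 = -10 + 5 \cdot 15 = -10 + 75 = 65$)
$F{\left(P \right)} = \frac{1}{5}$
$-28610 - F{\left(-219 \right)} = -28610 - \frac{1}{5} = - \frac{143051}{5}$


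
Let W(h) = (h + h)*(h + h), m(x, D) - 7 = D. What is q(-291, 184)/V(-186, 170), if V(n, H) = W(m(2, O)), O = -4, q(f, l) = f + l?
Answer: -107/36 ≈ -2.9722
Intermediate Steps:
m(x, D) = 7 + D
W(h) = 4*h**2 (W(h) = (2*h)*(2*h) = 4*h**2)
V(n, H) = 36 (V(n, H) = 4*(7 - 4)**2 = 4*3**2 = 4*9 = 36)
q(-291, 184)/V(-186, 170) = (-291 + 184)/36 = -107*1/36 = -107/36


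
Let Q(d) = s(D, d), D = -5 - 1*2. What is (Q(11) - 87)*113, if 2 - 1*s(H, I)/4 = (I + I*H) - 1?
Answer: 21357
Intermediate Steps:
D = -7 (D = -5 - 2 = -7)
s(H, I) = 12 - 4*I - 4*H*I (s(H, I) = 8 - 4*((I + I*H) - 1) = 8 - 4*((I + H*I) - 1) = 8 - 4*(-1 + I + H*I) = 8 + (4 - 4*I - 4*H*I) = 12 - 4*I - 4*H*I)
Q(d) = 12 + 24*d (Q(d) = 12 - 4*d - 4*(-7)*d = 12 - 4*d + 28*d = 12 + 24*d)
(Q(11) - 87)*113 = ((12 + 24*11) - 87)*113 = ((12 + 264) - 87)*113 = (276 - 87)*113 = 189*113 = 21357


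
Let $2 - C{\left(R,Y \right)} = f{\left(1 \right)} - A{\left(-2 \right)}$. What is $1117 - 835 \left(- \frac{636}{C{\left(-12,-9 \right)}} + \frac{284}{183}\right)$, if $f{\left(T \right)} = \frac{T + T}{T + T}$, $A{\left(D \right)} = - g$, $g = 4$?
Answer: $- \frac{32427389}{183} \approx -1.772 \cdot 10^{5}$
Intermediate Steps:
$A{\left(D \right)} = -4$ ($A{\left(D \right)} = \left(-1\right) 4 = -4$)
$f{\left(T \right)} = 1$ ($f{\left(T \right)} = \frac{2 T}{2 T} = 2 T \frac{1}{2 T} = 1$)
$C{\left(R,Y \right)} = -3$ ($C{\left(R,Y \right)} = 2 - \left(1 - -4\right) = 2 - \left(1 + 4\right) = 2 - 5 = -3$)
$1117 - 835 \left(- \frac{636}{C{\left(-12,-9 \right)}} + \frac{284}{183}\right) = 1117 - 835 \left(- \frac{636}{-3} + \frac{284}{183}\right) = 1117 - 835 \left(\left(-636\right) \left(- \frac{1}{3}\right) + 284 \cdot \frac{1}{183}\right) = 1117 - 835 \left(212 + \frac{284}{183}\right) = 1117 - \frac{32631800}{183} = - \frac{32427389}{183}$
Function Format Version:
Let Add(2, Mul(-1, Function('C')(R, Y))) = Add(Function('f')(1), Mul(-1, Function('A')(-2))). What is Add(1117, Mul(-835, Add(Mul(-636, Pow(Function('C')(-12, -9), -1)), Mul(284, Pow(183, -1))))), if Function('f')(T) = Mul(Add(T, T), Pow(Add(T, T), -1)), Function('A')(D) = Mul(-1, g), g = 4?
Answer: Rational(-32427389, 183) ≈ -1.7720e+5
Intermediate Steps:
Function('A')(D) = -4 (Function('A')(D) = Mul(-1, 4) = -4)
Function('f')(T) = 1 (Function('f')(T) = Mul(Mul(2, T), Pow(Mul(2, T), -1)) = Mul(Mul(2, T), Mul(Rational(1, 2), Pow(T, -1))) = 1)
Function('C')(R, Y) = -3 (Function('C')(R, Y) = Add(2, Mul(-1, Add(1, Mul(-1, -4)))) = Add(2, Mul(-1, Add(1, 4))) = Add(2, Mul(-1, 5)) = Add(2, -5) = -3)
Add(1117, Mul(-835, Add(Mul(-636, Pow(Function('C')(-12, -9), -1)), Mul(284, Pow(183, -1))))) = Add(1117, Mul(-835, Add(Mul(-636, Pow(-3, -1)), Mul(284, Pow(183, -1))))) = Add(1117, Mul(-835, Add(Mul(-636, Rational(-1, 3)), Mul(284, Rational(1, 183))))) = Add(1117, Mul(-835, Add(212, Rational(284, 183)))) = Add(1117, Mul(-835, Rational(39080, 183))) = Add(1117, Rational(-32631800, 183)) = Rational(-32427389, 183)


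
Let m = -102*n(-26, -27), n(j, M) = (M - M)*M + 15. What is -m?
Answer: 1530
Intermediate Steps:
n(j, M) = 15 (n(j, M) = 0*M + 15 = 0 + 15 = 15)
m = -1530 (m = -102*15 = -1530)
-m = -1*(-1530) = 1530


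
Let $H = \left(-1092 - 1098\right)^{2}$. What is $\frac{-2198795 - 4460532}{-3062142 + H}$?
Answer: $- \frac{6659327}{1733958} \approx -3.8405$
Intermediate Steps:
$H = 4796100$ ($H = \left(-2190\right)^{2} = 4796100$)
$\frac{-2198795 - 4460532}{-3062142 + H} = \frac{-2198795 - 4460532}{-3062142 + 4796100} = - \frac{6659327}{1733958}$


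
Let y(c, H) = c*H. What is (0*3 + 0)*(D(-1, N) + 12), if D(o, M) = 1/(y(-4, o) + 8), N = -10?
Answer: 0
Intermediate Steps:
y(c, H) = H*c
D(o, M) = 1/(8 - 4*o) (D(o, M) = 1/(o*(-4) + 8) = 1/(-4*o + 8) = 1/(8 - 4*o))
(0*3 + 0)*(D(-1, N) + 12) = (0*3 + 0)*(1/(4*(2 - 1*(-1))) + 12) = (0 + 0)*(1/(4*(2 + 1)) + 12) = 0*((¼)/3 + 12) = 0*((¼)*(⅓) + 12) = 0*(1/12 + 12) = 0*(145/12) = 0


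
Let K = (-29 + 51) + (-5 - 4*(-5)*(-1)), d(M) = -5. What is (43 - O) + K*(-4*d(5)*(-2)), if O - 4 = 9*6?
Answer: 105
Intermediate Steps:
O = 58 (O = 4 + 9*6 = 4 + 54 = 58)
K = -3 (K = 22 + (-5 + 20*(-1)) = 22 + (-5 - 20) = 22 - 25 = -3)
(43 - O) + K*(-4*d(5)*(-2)) = (43 - 1*58) - 3*(-4*(-5))*(-2) = (43 - 58) - 60*(-2) = -15 - 3*(-40) = -15 + 120 = 105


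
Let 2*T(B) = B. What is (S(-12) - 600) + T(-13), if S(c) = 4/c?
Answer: -3641/6 ≈ -606.83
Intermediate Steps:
T(B) = B/2
(S(-12) - 600) + T(-13) = (4/(-12) - 600) + (½)*(-13) = (4*(-1/12) - 600) - 13/2 = (-⅓ - 600) - 13/2 = -1801/3 - 13/2 = -3641/6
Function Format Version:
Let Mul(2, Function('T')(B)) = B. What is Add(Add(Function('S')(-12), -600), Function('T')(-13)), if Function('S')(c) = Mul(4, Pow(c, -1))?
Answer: Rational(-3641, 6) ≈ -606.83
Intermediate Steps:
Function('T')(B) = Mul(Rational(1, 2), B)
Add(Add(Function('S')(-12), -600), Function('T')(-13)) = Add(Add(Mul(4, Pow(-12, -1)), -600), Mul(Rational(1, 2), -13)) = Add(Add(Mul(4, Rational(-1, 12)), -600), Rational(-13, 2)) = Add(Add(Rational(-1, 3), -600), Rational(-13, 2)) = Add(Rational(-1801, 3), Rational(-13, 2)) = Rational(-3641, 6)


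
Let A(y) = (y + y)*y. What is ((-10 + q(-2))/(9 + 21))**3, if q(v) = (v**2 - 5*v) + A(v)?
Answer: 8/125 ≈ 0.064000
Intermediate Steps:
A(y) = 2*y**2 (A(y) = (2*y)*y = 2*y**2)
q(v) = -5*v + 3*v**2 (q(v) = (v**2 - 5*v) + 2*v**2 = -5*v + 3*v**2)
((-10 + q(-2))/(9 + 21))**3 = ((-10 - 2*(-5 + 3*(-2)))/(9 + 21))**3 = ((-10 - 2*(-5 - 6))/30)**3 = ((-10 - 2*(-11))*(1/30))**3 = ((-10 + 22)*(1/30))**3 = (12*(1/30))**3 = (2/5)**3 = 8/125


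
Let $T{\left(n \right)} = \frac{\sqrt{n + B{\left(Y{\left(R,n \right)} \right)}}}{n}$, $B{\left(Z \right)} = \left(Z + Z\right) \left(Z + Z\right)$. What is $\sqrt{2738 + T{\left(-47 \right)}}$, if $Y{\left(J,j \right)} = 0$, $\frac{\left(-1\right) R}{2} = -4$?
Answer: $\frac{\sqrt{6048242 - 47 i \sqrt{47}}}{47} \approx 52.326 - 0.0013938 i$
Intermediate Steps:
$R = 8$ ($R = \left(-2\right) \left(-4\right) = 8$)
$B{\left(Z \right)} = 4 Z^{2}$ ($B{\left(Z \right)} = 2 Z 2 Z = 4 Z^{2}$)
$T{\left(n \right)} = \frac{1}{\sqrt{n}}$ ($T{\left(n \right)} = \frac{\sqrt{n + 4 \cdot 0^{2}}}{n} = \frac{\sqrt{n + 4 \cdot 0}}{n} = \frac{\sqrt{n + 0}}{n} = \frac{\sqrt{n}}{n} = \frac{1}{\sqrt{n}}$)
$\sqrt{2738 + T{\left(-47 \right)}} = \sqrt{2738 + \frac{1}{\sqrt{-47}}} = \sqrt{2738 - \frac{i \sqrt{47}}{47}}$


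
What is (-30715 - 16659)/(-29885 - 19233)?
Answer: 23687/24559 ≈ 0.96449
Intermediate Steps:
(-30715 - 16659)/(-29885 - 19233) = -47374/(-49118) = -47374*(-1/49118) = 23687/24559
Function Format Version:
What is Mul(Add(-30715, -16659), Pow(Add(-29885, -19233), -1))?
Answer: Rational(23687, 24559) ≈ 0.96449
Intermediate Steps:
Mul(Add(-30715, -16659), Pow(Add(-29885, -19233), -1)) = Mul(-47374, Pow(-49118, -1)) = Mul(-47374, Rational(-1, 49118)) = Rational(23687, 24559)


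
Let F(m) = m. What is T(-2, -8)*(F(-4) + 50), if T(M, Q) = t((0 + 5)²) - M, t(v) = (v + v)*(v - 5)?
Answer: 46092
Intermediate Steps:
t(v) = 2*v*(-5 + v) (t(v) = (2*v)*(-5 + v) = 2*v*(-5 + v))
T(M, Q) = 1000 - M (T(M, Q) = 2*(0 + 5)²*(-5 + (0 + 5)²) - M = 2*5²*(-5 + 5²) - M = 2*25*(-5 + 25) - M = 2*25*20 - M = 1000 - M)
T(-2, -8)*(F(-4) + 50) = (1000 - 1*(-2))*(-4 + 50) = (1000 + 2)*46 = 1002*46 = 46092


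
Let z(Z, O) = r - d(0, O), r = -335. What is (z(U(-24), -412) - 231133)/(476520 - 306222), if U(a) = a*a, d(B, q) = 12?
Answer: -12860/9461 ≈ -1.3593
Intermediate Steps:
U(a) = a**2
z(Z, O) = -347 (z(Z, O) = -335 - 1*12 = -335 - 12 = -347)
(z(U(-24), -412) - 231133)/(476520 - 306222) = (-347 - 231133)/(476520 - 306222) = -231480/170298 = -231480*1/170298 = -12860/9461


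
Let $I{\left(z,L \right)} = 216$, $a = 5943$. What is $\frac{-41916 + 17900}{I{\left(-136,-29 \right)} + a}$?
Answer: $- \frac{24016}{6159} \approx -3.8993$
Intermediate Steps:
$\frac{-41916 + 17900}{I{\left(-136,-29 \right)} + a} = \frac{-41916 + 17900}{216 + 5943} = - \frac{24016}{6159}$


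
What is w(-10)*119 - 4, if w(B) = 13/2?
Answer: 1539/2 ≈ 769.50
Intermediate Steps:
w(B) = 13/2 (w(B) = 13*(½) = 13/2)
w(-10)*119 - 4 = (13/2)*119 - 4 = 1547/2 - 4 = 1539/2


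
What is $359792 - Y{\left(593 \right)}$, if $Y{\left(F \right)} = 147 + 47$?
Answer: $359598$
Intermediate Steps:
$Y{\left(F \right)} = 194$
$359792 - Y{\left(593 \right)} = 359792 - 194 = 359598$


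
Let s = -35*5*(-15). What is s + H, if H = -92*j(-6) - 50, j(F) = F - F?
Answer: 2575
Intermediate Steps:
j(F) = 0
s = 2625 (s = -175*(-15) = 2625)
H = -50 (H = -92*0 - 50 = 0 - 50 = -50)
s + H = 2625 - 50 = 2575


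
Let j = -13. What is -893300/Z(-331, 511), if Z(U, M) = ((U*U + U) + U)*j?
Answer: 893300/1415687 ≈ 0.63100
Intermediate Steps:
Z(U, M) = -26*U - 13*U² (Z(U, M) = ((U*U + U) + U)*(-13) = ((U² + U) + U)*(-13) = ((U + U²) + U)*(-13) = (U² + 2*U)*(-13) = -26*U - 13*U²)
-893300/Z(-331, 511) = -893300*1/(4303*(2 - 331)) = -893300/((-13*(-331)*(-329))) = -893300/(-1415687) = -893300*(-1/1415687) = 893300/1415687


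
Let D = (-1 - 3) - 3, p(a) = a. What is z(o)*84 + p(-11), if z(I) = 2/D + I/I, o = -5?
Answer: 49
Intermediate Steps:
D = -7 (D = -4 - 3 = -7)
z(I) = 5/7 (z(I) = 2/(-7) + I/I = 2*(-1/7) + 1 = -2/7 + 1 = 5/7)
z(o)*84 + p(-11) = (5/7)*84 - 11 = 60 - 11 = 49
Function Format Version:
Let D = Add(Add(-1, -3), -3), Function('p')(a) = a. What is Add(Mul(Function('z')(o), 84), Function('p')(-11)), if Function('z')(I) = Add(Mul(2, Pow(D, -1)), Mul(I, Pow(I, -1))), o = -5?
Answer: 49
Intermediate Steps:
D = -7 (D = Add(-4, -3) = -7)
Function('z')(I) = Rational(5, 7) (Function('z')(I) = Add(Mul(2, Pow(-7, -1)), Mul(I, Pow(I, -1))) = Add(Mul(2, Rational(-1, 7)), 1) = Add(Rational(-2, 7), 1) = Rational(5, 7))
Add(Mul(Function('z')(o), 84), Function('p')(-11)) = Add(Mul(Rational(5, 7), 84), -11) = Add(60, -11) = 49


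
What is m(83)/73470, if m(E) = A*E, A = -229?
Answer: -19007/73470 ≈ -0.25870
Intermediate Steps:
m(E) = -229*E
m(83)/73470 = -229*83/73470 = -19007*1/73470 = -19007/73470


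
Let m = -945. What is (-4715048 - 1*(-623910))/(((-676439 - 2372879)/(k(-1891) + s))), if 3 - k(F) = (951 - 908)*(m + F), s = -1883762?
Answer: -3603905965459/1524659 ≈ -2.3637e+6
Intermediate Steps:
k(F) = 40638 - 43*F (k(F) = 3 - (951 - 908)*(-945 + F) = 3 - 43*(-945 + F) = 3 - (-40635 + 43*F) = 3 + (40635 - 43*F) = 40638 - 43*F)
(-4715048 - 1*(-623910))/(((-676439 - 2372879)/(k(-1891) + s))) = (-4715048 - 1*(-623910))/(((-676439 - 2372879)/((40638 - 43*(-1891)) - 1883762))) = (-4715048 + 623910)/((-3049318/((40638 + 81313) - 1883762))) = -4091138/((-3049318/(121951 - 1883762))) = -4091138/((-3049318/(-1761811))) = -4091138/((-3049318*(-1/1761811))) = -4091138/3049318/1761811 = -4091138*1761811/3049318 = -3603905965459/1524659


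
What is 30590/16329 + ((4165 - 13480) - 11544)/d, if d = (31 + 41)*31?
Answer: -30258859/4049592 ≈ -7.4721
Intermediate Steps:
d = 2232 (d = 72*31 = 2232)
30590/16329 + ((4165 - 13480) - 11544)/d = 30590/16329 + ((4165 - 13480) - 11544)/2232 = 30590*(1/16329) + (-9315 - 11544)*(1/2232) = 30590/16329 - 20859*1/2232 = 30590/16329 - 6953/744 = -30258859/4049592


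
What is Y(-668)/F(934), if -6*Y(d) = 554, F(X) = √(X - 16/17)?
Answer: -277*√269654/47586 ≈ -3.0228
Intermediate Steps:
F(X) = √(-16/17 + X) (F(X) = √(X + (1/17)*(-16)) = √(X - 16/17) = √(-16/17 + X))
Y(d) = -277/3 (Y(d) = -⅙*554 = -277/3)
Y(-668)/F(934) = -277*17/√(-272 + 289*934)/3 = -277*17/√(-272 + 269926)/3 = -277*√269654/15862/3 = -277*√269654/47586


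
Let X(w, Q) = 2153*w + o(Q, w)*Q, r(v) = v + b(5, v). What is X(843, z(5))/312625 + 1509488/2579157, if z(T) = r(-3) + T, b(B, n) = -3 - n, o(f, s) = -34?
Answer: 5152844096027/806308957125 ≈ 6.3907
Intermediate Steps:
r(v) = -3 (r(v) = v + (-3 - v) = -3)
z(T) = -3 + T
X(w, Q) = -34*Q + 2153*w (X(w, Q) = 2153*w - 34*Q = -34*Q + 2153*w)
X(843, z(5))/312625 + 1509488/2579157 = (-34*(-3 + 5) + 2153*843)/312625 + 1509488/2579157 = (-34*2 + 1814979)*(1/312625) + 1509488*(1/2579157) = (-68 + 1814979)*(1/312625) + 1509488/2579157 = 1814911*(1/312625) + 1509488/2579157 = 1814911/312625 + 1509488/2579157 = 5152844096027/806308957125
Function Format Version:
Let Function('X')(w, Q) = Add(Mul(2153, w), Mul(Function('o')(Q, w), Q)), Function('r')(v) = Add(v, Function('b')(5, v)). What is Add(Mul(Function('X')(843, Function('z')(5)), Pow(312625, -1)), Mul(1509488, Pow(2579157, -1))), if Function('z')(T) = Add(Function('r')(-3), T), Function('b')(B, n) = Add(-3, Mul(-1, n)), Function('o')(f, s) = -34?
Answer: Rational(5152844096027, 806308957125) ≈ 6.3907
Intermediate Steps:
Function('r')(v) = -3 (Function('r')(v) = Add(v, Add(-3, Mul(-1, v))) = -3)
Function('z')(T) = Add(-3, T)
Function('X')(w, Q) = Add(Mul(-34, Q), Mul(2153, w)) (Function('X')(w, Q) = Add(Mul(2153, w), Mul(-34, Q)) = Add(Mul(-34, Q), Mul(2153, w)))
Add(Mul(Function('X')(843, Function('z')(5)), Pow(312625, -1)), Mul(1509488, Pow(2579157, -1))) = Add(Mul(Add(Mul(-34, Add(-3, 5)), Mul(2153, 843)), Pow(312625, -1)), Mul(1509488, Pow(2579157, -1))) = Add(Mul(Add(Mul(-34, 2), 1814979), Rational(1, 312625)), Mul(1509488, Rational(1, 2579157))) = Add(Mul(Add(-68, 1814979), Rational(1, 312625)), Rational(1509488, 2579157)) = Add(Mul(1814911, Rational(1, 312625)), Rational(1509488, 2579157)) = Add(Rational(1814911, 312625), Rational(1509488, 2579157)) = Rational(5152844096027, 806308957125)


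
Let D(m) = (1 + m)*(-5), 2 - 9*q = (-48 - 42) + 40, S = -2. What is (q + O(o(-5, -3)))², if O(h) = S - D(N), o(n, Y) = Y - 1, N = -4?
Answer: 10201/81 ≈ 125.94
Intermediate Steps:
o(n, Y) = -1 + Y
q = 52/9 (q = 2/9 - ((-48 - 42) + 40)/9 = 2/9 - (-90 + 40)/9 = 2/9 - ⅑*(-50) = 2/9 + 50/9 = 52/9 ≈ 5.7778)
D(m) = -5 - 5*m
O(h) = -17 (O(h) = -2 - (-5 - 5*(-4)) = -2 - (-5 + 20) = -2 - 1*15 = -2 - 15 = -17)
(q + O(o(-5, -3)))² = (52/9 - 17)² = (-101/9)² = 10201/81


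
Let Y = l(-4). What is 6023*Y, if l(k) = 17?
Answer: 102391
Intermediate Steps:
Y = 17
6023*Y = 6023*17 = 102391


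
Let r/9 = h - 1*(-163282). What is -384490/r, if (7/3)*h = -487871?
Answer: 2691430/2885751 ≈ 0.93266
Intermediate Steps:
h = -1463613/7 (h = (3/7)*(-487871) = -1463613/7 ≈ -2.0909e+5)
r = -2885751/7 (r = 9*(-1463613/7 - 1*(-163282)) = 9*(-1463613/7 + 163282) = 9*(-320639/7) = -2885751/7 ≈ -4.1225e+5)
-384490/r = -384490/(-2885751/7) = -384490*(-7/2885751) = 2691430/2885751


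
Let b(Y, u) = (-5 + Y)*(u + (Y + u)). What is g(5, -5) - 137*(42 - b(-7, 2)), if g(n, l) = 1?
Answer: -821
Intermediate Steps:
b(Y, u) = (-5 + Y)*(Y + 2*u)
g(5, -5) - 137*(42 - b(-7, 2)) = 1 - 137*(42 - ((-7)² - 10*2 - 5*(-7) + 2*(-7)*2)) = 1 - 137*(42 - (49 - 20 + 35 - 28)) = 1 - 137*(42 - 1*36) = 1 - 137*(42 - 36) = 1 - 137*6 = 1 - 822 = -821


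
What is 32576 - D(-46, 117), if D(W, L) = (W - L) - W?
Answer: 32693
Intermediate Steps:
D(W, L) = -L
32576 - D(-46, 117) = 32576 - (-1)*117 = 32576 - 1*(-117) = 32576 + 117 = 32693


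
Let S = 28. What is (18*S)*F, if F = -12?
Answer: -6048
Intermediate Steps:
(18*S)*F = (18*28)*(-12) = 504*(-12) = -6048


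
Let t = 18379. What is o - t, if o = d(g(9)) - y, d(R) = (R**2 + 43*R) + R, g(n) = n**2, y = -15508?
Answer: 7254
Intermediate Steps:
d(R) = R**2 + 44*R
o = 25633 (o = 9**2*(44 + 9**2) - 1*(-15508) = 81*(44 + 81) + 15508 = 81*125 + 15508 = 10125 + 15508 = 25633)
o - t = 25633 - 1*18379 = 25633 - 18379 = 7254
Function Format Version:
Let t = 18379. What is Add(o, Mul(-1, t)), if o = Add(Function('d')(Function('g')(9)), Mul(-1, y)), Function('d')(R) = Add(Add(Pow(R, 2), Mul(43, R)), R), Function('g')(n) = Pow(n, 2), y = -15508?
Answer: 7254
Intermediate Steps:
Function('d')(R) = Add(Pow(R, 2), Mul(44, R))
o = 25633 (o = Add(Mul(Pow(9, 2), Add(44, Pow(9, 2))), Mul(-1, -15508)) = Add(Mul(81, Add(44, 81)), 15508) = Add(Mul(81, 125), 15508) = Add(10125, 15508) = 25633)
Add(o, Mul(-1, t)) = Add(25633, Mul(-1, 18379)) = Add(25633, -18379) = 7254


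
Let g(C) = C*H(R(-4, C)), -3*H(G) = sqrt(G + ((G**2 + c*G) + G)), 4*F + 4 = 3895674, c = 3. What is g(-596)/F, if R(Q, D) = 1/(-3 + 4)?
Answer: 1192*sqrt(6)/5843505 ≈ 0.00049966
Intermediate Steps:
F = 1947835/2 (F = -1 + (1/4)*3895674 = -1 + 1947837/2 = 1947835/2 ≈ 9.7392e+5)
R(Q, D) = 1 (R(Q, D) = 1/1 = 1)
H(G) = -sqrt(G**2 + 5*G)/3 (H(G) = -sqrt(G + ((G**2 + 3*G) + G))/3 = -sqrt(G + (G**2 + 4*G))/3 = -sqrt(G**2 + 5*G)/3)
g(C) = -C*sqrt(6)/3 (g(C) = C*(-sqrt(5 + 1)/3) = C*(-sqrt(6)/3) = -C*sqrt(6)/3)
g(-596)/F = (-1/3*(-596)*sqrt(6))/(1947835/2) = (596*sqrt(6)/3)*(2/1947835) = 1192*sqrt(6)/5843505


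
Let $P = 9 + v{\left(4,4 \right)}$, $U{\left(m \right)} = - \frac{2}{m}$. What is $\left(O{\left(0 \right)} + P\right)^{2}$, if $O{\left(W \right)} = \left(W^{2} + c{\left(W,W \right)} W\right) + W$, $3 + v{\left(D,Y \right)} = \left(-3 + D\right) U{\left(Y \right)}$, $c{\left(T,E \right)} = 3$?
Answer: $\frac{121}{4} \approx 30.25$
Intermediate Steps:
$v{\left(D,Y \right)} = -3 - \frac{2 \left(-3 + D\right)}{Y}$ ($v{\left(D,Y \right)} = -3 + \left(-3 + D\right) \left(- \frac{2}{Y}\right) = -3 - \frac{2 \left(-3 + D\right)}{Y}$)
$O{\left(W \right)} = W^{2} + 4 W$ ($O{\left(W \right)} = \left(W^{2} + 3 W\right) + W = W^{2} + 4 W$)
$P = \frac{11}{2}$ ($P = 9 + \frac{6 - 12 - 8}{4} = 9 + \frac{1}{4} \left(-14\right) = 9 - \frac{7}{2} = \frac{11}{2} \approx 5.5$)
$\left(O{\left(0 \right)} + P\right)^{2} = \left(0 \left(4 + 0\right) + \frac{11}{2}\right)^{2} = \left(0 \cdot 4 + \frac{11}{2}\right)^{2} = \left(0 + \frac{11}{2}\right)^{2} = \left(\frac{11}{2}\right)^{2} = \frac{121}{4}$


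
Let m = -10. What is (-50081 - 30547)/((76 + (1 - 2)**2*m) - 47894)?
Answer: 20157/11957 ≈ 1.6858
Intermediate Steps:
(-50081 - 30547)/((76 + (1 - 2)**2*m) - 47894) = (-50081 - 30547)/((76 + (1 - 2)**2*(-10)) - 47894) = -80628/((76 + (-1)**2*(-10)) - 47894) = -80628/((76 + 1*(-10)) - 47894) = -80628/((76 - 10) - 47894) = -80628/(66 - 47894) = -80628/(-47828) = -80628*(-1/47828) = 20157/11957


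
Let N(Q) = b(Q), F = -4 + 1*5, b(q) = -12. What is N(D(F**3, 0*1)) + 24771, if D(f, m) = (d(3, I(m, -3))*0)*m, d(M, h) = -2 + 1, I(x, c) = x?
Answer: 24759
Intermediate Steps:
d(M, h) = -1
F = 1 (F = -4 + 5 = 1)
D(f, m) = 0 (D(f, m) = (-1*0)*m = 0*m = 0)
N(Q) = -12
N(D(F**3, 0*1)) + 24771 = -12 + 24771 = 24759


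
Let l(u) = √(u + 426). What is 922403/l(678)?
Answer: 922403*√69/276 ≈ 27761.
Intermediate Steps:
l(u) = √(426 + u)
922403/l(678) = 922403/(√(426 + 678)) = 922403/(√1104) = 922403/((4*√69)) = 922403*(√69/276) = 922403*√69/276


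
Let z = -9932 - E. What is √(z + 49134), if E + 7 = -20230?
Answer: √59439 ≈ 243.80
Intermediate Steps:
E = -20237 (E = -7 - 20230 = -20237)
z = 10305 (z = -9932 - 1*(-20237) = -9932 + 20237 = 10305)
√(z + 49134) = √(10305 + 49134) = √59439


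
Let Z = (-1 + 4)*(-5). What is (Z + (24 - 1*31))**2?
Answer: 484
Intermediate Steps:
Z = -15 (Z = 3*(-5) = -15)
(Z + (24 - 1*31))**2 = (-15 + (24 - 1*31))**2 = (-15 + (24 - 31))**2 = (-15 - 7)**2 = (-22)**2 = 484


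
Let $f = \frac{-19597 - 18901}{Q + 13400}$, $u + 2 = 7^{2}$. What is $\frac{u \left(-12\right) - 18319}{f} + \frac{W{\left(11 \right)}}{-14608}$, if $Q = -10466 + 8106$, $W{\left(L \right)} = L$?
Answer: $\frac{138422945231}{25562672} \approx 5415.0$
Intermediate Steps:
$u = 47$ ($u = -2 + 7^{2} = -2 + 49 = 47$)
$Q = -2360$
$f = - \frac{19249}{5520}$ ($f = \frac{-19597 - 18901}{-2360 + 13400} = - \frac{38498}{11040} = \left(-38498\right) \frac{1}{11040} = - \frac{19249}{5520} \approx -3.4871$)
$\frac{u \left(-12\right) - 18319}{f} + \frac{W{\left(11 \right)}}{-14608} = \frac{47 \left(-12\right) - 18319}{- \frac{19249}{5520}} + \frac{11}{-14608} = \left(-564 - 18319\right) \left(- \frac{5520}{19249}\right) + 11 \left(- \frac{1}{14608}\right) = \left(-18883\right) \left(- \frac{5520}{19249}\right) - \frac{1}{1328} = \frac{104234160}{19249} - \frac{1}{1328} = \frac{138422945231}{25562672}$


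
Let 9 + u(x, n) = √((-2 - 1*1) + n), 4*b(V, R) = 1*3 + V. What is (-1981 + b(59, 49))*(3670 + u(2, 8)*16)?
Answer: -6930353 - 31448*√5 ≈ -7.0007e+6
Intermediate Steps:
b(V, R) = ¾ + V/4 (b(V, R) = (1*3 + V)/4 = (3 + V)/4 = ¾ + V/4)
u(x, n) = -9 + √(-3 + n) (u(x, n) = -9 + √((-2 - 1*1) + n) = -9 + √((-2 - 1) + n) = -9 + √(-3 + n))
(-1981 + b(59, 49))*(3670 + u(2, 8)*16) = (-1981 + (¾ + (¼)*59))*(3670 + (-9 + √(-3 + 8))*16) = (-1981 + (¾ + 59/4))*(3670 + (-9 + √5)*16) = (-1981 + 31/2)*(3670 + (-144 + 16*√5)) = -3931*(3526 + 16*√5)/2 = -6930353 - 31448*√5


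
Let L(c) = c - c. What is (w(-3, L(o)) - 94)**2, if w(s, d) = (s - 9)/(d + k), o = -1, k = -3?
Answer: 8100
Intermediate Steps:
L(c) = 0
w(s, d) = (-9 + s)/(-3 + d) (w(s, d) = (s - 9)/(d - 3) = (-9 + s)/(-3 + d))
(w(-3, L(o)) - 94)**2 = ((-9 - 3)/(-3 + 0) - 94)**2 = (-12/(-3) - 94)**2 = (-1/3*(-12) - 94)**2 = (4 - 94)**2 = (-90)**2 = 8100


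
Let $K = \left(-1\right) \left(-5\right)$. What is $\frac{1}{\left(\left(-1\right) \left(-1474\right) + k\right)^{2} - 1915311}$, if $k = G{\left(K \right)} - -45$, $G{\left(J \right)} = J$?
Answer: $\frac{1}{407265} \approx 2.4554 \cdot 10^{-6}$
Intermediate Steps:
$K = 5$
$k = 50$ ($k = 5 - -45 = 5 + 45 = 50$)
$\frac{1}{\left(\left(-1\right) \left(-1474\right) + k\right)^{2} - 1915311} = \frac{1}{\left(\left(-1\right) \left(-1474\right) + 50\right)^{2} - 1915311} = \frac{1}{\left(1474 + 50\right)^{2} - 1915311} = \frac{1}{1524^{2} - 1915311} = \frac{1}{2322576 - 1915311} = \frac{1}{407265}$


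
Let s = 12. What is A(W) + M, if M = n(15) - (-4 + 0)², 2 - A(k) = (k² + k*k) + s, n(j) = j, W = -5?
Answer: -61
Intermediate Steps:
A(k) = -10 - 2*k² (A(k) = 2 - ((k² + k*k) + 12) = 2 - ((k² + k²) + 12) = 2 - (2*k² + 12) = 2 - (12 + 2*k²) = 2 + (-12 - 2*k²) = -10 - 2*k²)
M = -1 (M = 15 - (-4 + 0)² = 15 - 1*(-4)² = 15 - 1*16 = 15 - 16 = -1)
A(W) + M = (-10 - 2*(-5)²) - 1 = (-10 - 2*25) - 1 = (-10 - 50) - 1 = -60 - 1 = -61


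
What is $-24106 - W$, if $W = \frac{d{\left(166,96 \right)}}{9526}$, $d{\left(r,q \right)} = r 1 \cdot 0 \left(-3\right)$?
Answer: $-24106$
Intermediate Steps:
$d{\left(r,q \right)} = 0$ ($d{\left(r,q \right)} = r 0 = 0$)
$W = 0$ ($W = \frac{0}{9526} = 0 \cdot \frac{1}{9526} = 0$)
$-24106 - W = -24106 - 0 = -24106 + 0 = -24106$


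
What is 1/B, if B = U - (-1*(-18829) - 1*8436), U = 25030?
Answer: 1/14637 ≈ 6.8320e-5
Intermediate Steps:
B = 14637 (B = 25030 - (-1*(-18829) - 1*8436) = 25030 - (18829 - 8436) = 25030 - 1*10393 = 25030 - 10393 = 14637)
1/B = 1/14637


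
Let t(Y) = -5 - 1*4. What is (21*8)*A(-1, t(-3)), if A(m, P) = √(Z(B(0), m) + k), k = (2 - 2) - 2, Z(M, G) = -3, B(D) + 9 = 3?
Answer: 168*I*√5 ≈ 375.66*I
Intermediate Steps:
B(D) = -6 (B(D) = -9 + 3 = -6)
t(Y) = -9 (t(Y) = -5 - 4 = -9)
k = -2 (k = 0 - 2 = -2)
A(m, P) = I*√5 (A(m, P) = √(-3 - 2) = √(-5) = I*√5)
(21*8)*A(-1, t(-3)) = (21*8)*(I*√5) = 168*(I*√5) = 168*I*√5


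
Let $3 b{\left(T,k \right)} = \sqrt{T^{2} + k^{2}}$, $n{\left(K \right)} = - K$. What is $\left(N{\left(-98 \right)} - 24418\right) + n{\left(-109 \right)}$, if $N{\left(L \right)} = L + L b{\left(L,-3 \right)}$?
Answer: $-24407 - \frac{98 \sqrt{9613}}{3} \approx -27610.0$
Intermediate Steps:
$b{\left(T,k \right)} = \frac{\sqrt{T^{2} + k^{2}}}{3}$
$N{\left(L \right)} = L + \frac{L \sqrt{9 + L^{2}}}{3}$ ($N{\left(L \right)} = L + L \frac{\sqrt{L^{2} + \left(-3\right)^{2}}}{3} = L + L \frac{\sqrt{L^{2} + 9}}{3} = L + L \frac{\sqrt{9 + L^{2}}}{3} = L + \frac{L \sqrt{9 + L^{2}}}{3}$)
$\left(N{\left(-98 \right)} - 24418\right) + n{\left(-109 \right)} = \left(\frac{1}{3} \left(-98\right) \left(3 + \sqrt{9 + \left(-98\right)^{2}}\right) - 24418\right) - -109 = \left(\frac{1}{3} \left(-98\right) \left(3 + \sqrt{9 + 9604}\right) - 24418\right) + 109 = \left(\frac{1}{3} \left(-98\right) \left(3 + \sqrt{9613}\right) - 24418\right) + 109 = \left(\left(-98 - \frac{98 \sqrt{9613}}{3}\right) - 24418\right) + 109 = \left(-24516 - \frac{98 \sqrt{9613}}{3}\right) + 109 = -24407 - \frac{98 \sqrt{9613}}{3}$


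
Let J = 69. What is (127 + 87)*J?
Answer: 14766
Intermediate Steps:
(127 + 87)*J = (127 + 87)*69 = 214*69 = 14766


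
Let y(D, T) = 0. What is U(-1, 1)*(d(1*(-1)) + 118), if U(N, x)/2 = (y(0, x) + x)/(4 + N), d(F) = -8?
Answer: 220/3 ≈ 73.333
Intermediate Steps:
U(N, x) = 2*x/(4 + N) (U(N, x) = 2*((0 + x)/(4 + N)) = 2*(x/(4 + N)) = 2*x/(4 + N))
U(-1, 1)*(d(1*(-1)) + 118) = (2*1/(4 - 1))*(-8 + 118) = (2*1/3)*110 = (2*1*(1/3))*110 = (2/3)*110 = 220/3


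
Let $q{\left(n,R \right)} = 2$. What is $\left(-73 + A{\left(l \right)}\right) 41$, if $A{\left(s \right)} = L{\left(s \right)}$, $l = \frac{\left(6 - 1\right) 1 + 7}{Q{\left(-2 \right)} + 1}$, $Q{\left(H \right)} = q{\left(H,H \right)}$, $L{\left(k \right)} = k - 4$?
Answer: $-2993$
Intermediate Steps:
$L{\left(k \right)} = -4 + k$
$Q{\left(H \right)} = 2$
$l = 4$ ($l = \frac{\left(6 - 1\right) 1 + 7}{2 + 1} = \frac{5 \cdot 1 + 7}{3} = \left(5 + 7\right) \frac{1}{3} = 12 \cdot \frac{1}{3} = 4$)
$A{\left(s \right)} = -4 + s$
$\left(-73 + A{\left(l \right)}\right) 41 = \left(-73 + \left(-4 + 4\right)\right) 41 = \left(-73 + 0\right) 41 = \left(-73\right) 41 = -2993$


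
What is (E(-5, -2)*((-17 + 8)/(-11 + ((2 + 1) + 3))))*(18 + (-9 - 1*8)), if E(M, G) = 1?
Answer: 9/5 ≈ 1.8000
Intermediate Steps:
(E(-5, -2)*((-17 + 8)/(-11 + ((2 + 1) + 3))))*(18 + (-9 - 1*8)) = (1*((-17 + 8)/(-11 + ((2 + 1) + 3))))*(18 + (-9 - 1*8)) = (1*(-9/(-11 + (3 + 3))))*(18 + (-9 - 8)) = (1*(-9/(-11 + 6)))*(18 - 17) = (1*(-9/(-5)))*1 = (1*(-9*(-⅕)))*1 = (1*(9/5))*1 = (9/5)*1 = 9/5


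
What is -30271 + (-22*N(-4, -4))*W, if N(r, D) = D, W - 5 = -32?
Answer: -32647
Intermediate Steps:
W = -27 (W = 5 - 32 = -27)
-30271 + (-22*N(-4, -4))*W = -30271 - 22*(-4)*(-27) = -30271 + 88*(-27) = -30271 - 2376 = -32647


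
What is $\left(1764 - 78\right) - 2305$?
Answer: $-619$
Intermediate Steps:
$\left(1764 - 78\right) - 2305 = 1686 - 2305 = -619$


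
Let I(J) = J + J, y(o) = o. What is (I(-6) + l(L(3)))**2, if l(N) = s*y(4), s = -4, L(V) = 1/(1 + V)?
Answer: 784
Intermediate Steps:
I(J) = 2*J
l(N) = -16 (l(N) = -4*4 = -16)
(I(-6) + l(L(3)))**2 = (2*(-6) - 16)**2 = (-12 - 16)**2 = (-28)**2 = 784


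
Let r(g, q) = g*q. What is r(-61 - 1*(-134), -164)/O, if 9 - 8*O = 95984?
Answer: 95776/95975 ≈ 0.99793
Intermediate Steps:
O = -95975/8 (O = 9/8 - ⅛*95984 = 9/8 - 11998 = -95975/8 ≈ -11997.)
r(-61 - 1*(-134), -164)/O = ((-61 - 1*(-134))*(-164))/(-95975/8) = ((-61 + 134)*(-164))*(-8/95975) = (73*(-164))*(-8/95975) = -11972*(-8/95975) = 95776/95975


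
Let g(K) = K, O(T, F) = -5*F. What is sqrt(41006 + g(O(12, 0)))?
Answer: sqrt(41006) ≈ 202.50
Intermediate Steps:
sqrt(41006 + g(O(12, 0))) = sqrt(41006 - 5*0) = sqrt(41006 + 0) = sqrt(41006)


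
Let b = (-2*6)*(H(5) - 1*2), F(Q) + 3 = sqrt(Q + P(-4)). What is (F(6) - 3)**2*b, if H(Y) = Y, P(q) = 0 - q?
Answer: -1656 + 432*sqrt(10) ≈ -289.90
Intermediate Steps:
P(q) = -q
F(Q) = -3 + sqrt(4 + Q) (F(Q) = -3 + sqrt(Q - 1*(-4)) = -3 + sqrt(Q + 4) = -3 + sqrt(4 + Q))
b = -36 (b = (-2*6)*(5 - 1*2) = -12*(5 - 2) = -12*3 = -36)
(F(6) - 3)**2*b = ((-3 + sqrt(4 + 6)) - 3)**2*(-36) = ((-3 + sqrt(10)) - 3)**2*(-36) = (-6 + sqrt(10))**2*(-36) = -36*(-6 + sqrt(10))**2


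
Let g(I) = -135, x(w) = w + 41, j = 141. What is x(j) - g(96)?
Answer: 317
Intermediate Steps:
x(w) = 41 + w
x(j) - g(96) = (41 + 141) - 1*(-135) = 182 + 135 = 317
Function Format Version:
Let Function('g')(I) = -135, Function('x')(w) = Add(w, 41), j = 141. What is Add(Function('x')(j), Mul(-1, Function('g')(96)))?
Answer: 317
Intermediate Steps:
Function('x')(w) = Add(41, w)
Add(Function('x')(j), Mul(-1, Function('g')(96))) = Add(Add(41, 141), Mul(-1, -135)) = Add(182, 135) = 317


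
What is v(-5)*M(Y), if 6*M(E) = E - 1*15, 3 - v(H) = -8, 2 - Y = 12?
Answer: -275/6 ≈ -45.833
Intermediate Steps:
Y = -10 (Y = 2 - 1*12 = 2 - 12 = -10)
v(H) = 11 (v(H) = 3 - 1*(-8) = 3 + 8 = 11)
M(E) = -5/2 + E/6 (M(E) = (E - 1*15)/6 = (E - 15)/6 = (-15 + E)/6 = -5/2 + E/6)
v(-5)*M(Y) = 11*(-5/2 + (⅙)*(-10)) = 11*(-5/2 - 5/3) = 11*(-25/6) = -275/6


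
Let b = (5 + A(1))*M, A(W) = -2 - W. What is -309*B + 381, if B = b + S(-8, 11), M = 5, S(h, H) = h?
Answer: -237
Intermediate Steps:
b = 10 (b = (5 + (-2 - 1*1))*5 = (5 + (-2 - 1))*5 = (5 - 3)*5 = 2*5 = 10)
B = 2 (B = 10 - 8 = 2)
-309*B + 381 = -309*2 + 381 = -618 + 381 = -237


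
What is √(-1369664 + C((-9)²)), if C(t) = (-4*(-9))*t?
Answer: 2*I*√341687 ≈ 1169.1*I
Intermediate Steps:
C(t) = 36*t
√(-1369664 + C((-9)²)) = √(-1369664 + 36*(-9)²) = √(-1369664 + 36*81) = √(-1369664 + 2916) = √(-1366748) = 2*I*√341687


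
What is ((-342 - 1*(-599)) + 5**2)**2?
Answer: 79524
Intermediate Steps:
((-342 - 1*(-599)) + 5**2)**2 = ((-342 + 599) + 25)**2 = (257 + 25)**2 = 282**2 = 79524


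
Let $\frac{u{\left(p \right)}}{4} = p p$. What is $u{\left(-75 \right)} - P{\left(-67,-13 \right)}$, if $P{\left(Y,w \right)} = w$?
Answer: $22513$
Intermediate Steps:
$u{\left(p \right)} = 4 p^{2}$ ($u{\left(p \right)} = 4 p p = 4 p^{2}$)
$u{\left(-75 \right)} - P{\left(-67,-13 \right)} = 4 \left(-75\right)^{2} - -13 = 4 \cdot 5625 + 13 = 22500 + 13 = 22513$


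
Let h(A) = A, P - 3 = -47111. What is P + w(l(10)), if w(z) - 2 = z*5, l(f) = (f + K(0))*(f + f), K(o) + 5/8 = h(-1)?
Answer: -92537/2 ≈ -46269.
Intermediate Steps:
P = -47108 (P = 3 - 47111 = -47108)
K(o) = -13/8 (K(o) = -5/8 - 1 = -13/8)
l(f) = 2*f*(-13/8 + f) (l(f) = (f - 13/8)*(f + f) = (-13/8 + f)*(2*f) = 2*f*(-13/8 + f))
w(z) = 2 + 5*z (w(z) = 2 + z*5 = 2 + 5*z)
P + w(l(10)) = -47108 + (2 + 5*((1/4)*10*(-13 + 8*10))) = -47108 + (2 + 5*((1/4)*10*(-13 + 80))) = -47108 + (2 + 5*((1/4)*10*67)) = -47108 + (2 + 5*(335/2)) = -47108 + (2 + 1675/2) = -47108 + 1679/2 = -92537/2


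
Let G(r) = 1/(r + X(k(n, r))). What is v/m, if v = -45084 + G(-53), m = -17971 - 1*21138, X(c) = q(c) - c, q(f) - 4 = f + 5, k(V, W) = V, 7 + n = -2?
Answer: 1983697/1720796 ≈ 1.1528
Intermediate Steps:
n = -9 (n = -7 - 2 = -9)
q(f) = 9 + f (q(f) = 4 + (f + 5) = 4 + (5 + f) = 9 + f)
X(c) = 9 (X(c) = (9 + c) - c = 9)
G(r) = 1/(9 + r) (G(r) = 1/(r + 9) = 1/(9 + r))
m = -39109 (m = -17971 - 21138 = -39109)
v = -1983697/44 (v = -45084 + 1/(9 - 53) = -45084 + 1/(-44) = -45084 - 1/44 = -1983697/44 ≈ -45084.)
v/m = -1983697/44/(-39109) = -1983697/44*(-1/39109) = 1983697/1720796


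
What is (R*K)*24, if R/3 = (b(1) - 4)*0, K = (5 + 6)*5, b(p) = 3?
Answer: 0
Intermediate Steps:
K = 55 (K = 11*5 = 55)
R = 0 (R = 3*((3 - 4)*0) = 3*(-1*0) = 3*0 = 0)
(R*K)*24 = (0*55)*24 = 0*24 = 0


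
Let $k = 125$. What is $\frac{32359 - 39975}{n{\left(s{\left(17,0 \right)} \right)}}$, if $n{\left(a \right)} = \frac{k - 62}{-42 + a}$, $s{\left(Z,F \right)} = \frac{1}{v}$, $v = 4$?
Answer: $\frac{45424}{9} \approx 5047.1$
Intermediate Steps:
$s{\left(Z,F \right)} = \frac{1}{4}$
$n{\left(a \right)} = \frac{63}{-42 + a}$ ($n{\left(a \right)} = \frac{125 - 62}{-42 + a} = \frac{63}{-42 + a}$)
$\frac{32359 - 39975}{n{\left(s{\left(17,0 \right)} \right)}} = \frac{32359 - 39975}{63 \frac{1}{-42 + \frac{1}{4}}} = - \frac{7616}{63 \frac{1}{- \frac{167}{4}}} = - \frac{7616}{63 \left(- \frac{4}{167}\right)} = - \frac{7616}{- \frac{252}{167}} = \left(-7616\right) \left(- \frac{167}{252}\right) = \frac{45424}{9}$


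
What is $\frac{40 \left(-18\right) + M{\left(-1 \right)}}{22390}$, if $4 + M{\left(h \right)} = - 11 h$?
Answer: $- \frac{713}{22390} \approx -0.031845$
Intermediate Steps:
$M{\left(h \right)} = -4 - 11 h$
$\frac{40 \left(-18\right) + M{\left(-1 \right)}}{22390} = \frac{40 \left(-18\right) - -7}{22390} = \left(-720 + \left(-4 + 11\right)\right) \frac{1}{22390} = \left(-720 + 7\right) \frac{1}{22390} = \left(-713\right) \frac{1}{22390} = - \frac{713}{22390}$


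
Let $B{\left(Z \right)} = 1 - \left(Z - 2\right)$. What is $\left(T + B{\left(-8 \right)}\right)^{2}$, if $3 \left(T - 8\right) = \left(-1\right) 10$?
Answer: $\frac{2209}{9} \approx 245.44$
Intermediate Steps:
$T = \frac{14}{3}$ ($T = 8 + \frac{\left(-1\right) 10}{3} = 8 + \frac{1}{3} \left(-10\right) = 8 - \frac{10}{3} = \frac{14}{3} \approx 4.6667$)
$B{\left(Z \right)} = 3 - Z$ ($B{\left(Z \right)} = 1 - \left(-2 + Z\right) = 3 - Z$)
$\left(T + B{\left(-8 \right)}\right)^{2} = \left(\frac{14}{3} + \left(3 - -8\right)\right)^{2} = \left(\frac{14}{3} + \left(3 + 8\right)\right)^{2} = \left(\frac{14}{3} + 11\right)^{2} = \left(\frac{47}{3}\right)^{2} = \frac{2209}{9}$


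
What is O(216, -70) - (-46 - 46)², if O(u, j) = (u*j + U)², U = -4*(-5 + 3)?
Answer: 228364080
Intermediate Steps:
U = 8 (U = -4*(-2) = 8)
O(u, j) = (8 + j*u)² (O(u, j) = (u*j + 8)² = (j*u + 8)² = (8 + j*u)²)
O(216, -70) - (-46 - 46)² = (8 - 70*216)² - (-46 - 46)² = (8 - 15120)² - 1*(-92)² = (-15112)² - 1*8464 = 228372544 - 8464 = 228364080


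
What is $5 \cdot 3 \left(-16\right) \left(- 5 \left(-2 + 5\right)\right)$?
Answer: $3600$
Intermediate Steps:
$5 \cdot 3 \left(-16\right) \left(- 5 \left(-2 + 5\right)\right) = 15 \left(-16\right) \left(\left(-5\right) 3\right) = \left(-240\right) \left(-15\right) = 3600$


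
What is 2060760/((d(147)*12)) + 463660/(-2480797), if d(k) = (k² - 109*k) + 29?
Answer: 84684763582/2785935031 ≈ 30.397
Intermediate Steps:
d(k) = 29 + k² - 109*k
2060760/((d(147)*12)) + 463660/(-2480797) = 2060760/(((29 + 147² - 109*147)*12)) + 463660/(-2480797) = 2060760/(((29 + 21609 - 16023)*12)) + 463660*(-1/2480797) = 2060760/((5615*12)) - 463660/2480797 = 2060760/67380 - 463660/2480797 = 2060760*(1/67380) - 463660/2480797 = 34346/1123 - 463660/2480797 = 84684763582/2785935031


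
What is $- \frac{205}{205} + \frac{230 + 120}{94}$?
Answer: $\frac{128}{47} \approx 2.7234$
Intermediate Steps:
$- \frac{205}{205} + \frac{230 + 120}{94} = \left(-205\right) \frac{1}{205} + 350 \cdot \frac{1}{94} = -1 + \frac{175}{47} = \frac{128}{47}$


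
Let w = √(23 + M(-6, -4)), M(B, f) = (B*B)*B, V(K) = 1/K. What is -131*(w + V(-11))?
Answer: 131/11 - 131*I*√193 ≈ 11.909 - 1819.9*I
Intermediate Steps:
M(B, f) = B³ (M(B, f) = B²*B = B³)
w = I*√193 (w = √(23 + (-6)³) = √(23 - 216) = √(-193) = I*√193 ≈ 13.892*I)
-131*(w + V(-11)) = -131*(I*√193 + 1/(-11)) = -131*(I*√193 - 1/11) = -131*(-1/11 + I*√193) = 131/11 - 131*I*√193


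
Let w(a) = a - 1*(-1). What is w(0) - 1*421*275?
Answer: -115774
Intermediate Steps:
w(a) = 1 + a (w(a) = a + 1 = 1 + a)
w(0) - 1*421*275 = (1 + 0) - 1*421*275 = 1 - 421*275 = 1 - 115775 = -115774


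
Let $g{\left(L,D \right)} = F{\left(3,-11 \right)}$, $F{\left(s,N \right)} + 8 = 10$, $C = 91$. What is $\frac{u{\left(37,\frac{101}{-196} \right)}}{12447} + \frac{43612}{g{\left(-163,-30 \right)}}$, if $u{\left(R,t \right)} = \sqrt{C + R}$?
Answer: $21806 + \frac{8 \sqrt{2}}{12447} \approx 21806.0$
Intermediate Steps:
$F{\left(s,N \right)} = 2$ ($F{\left(s,N \right)} = -8 + 10 = 2$)
$g{\left(L,D \right)} = 2$
$u{\left(R,t \right)} = \sqrt{91 + R}$
$\frac{u{\left(37,\frac{101}{-196} \right)}}{12447} + \frac{43612}{g{\left(-163,-30 \right)}} = \frac{\sqrt{91 + 37}}{12447} + \frac{43612}{2} = \sqrt{128} \cdot \frac{1}{12447} + 43612 \cdot \frac{1}{2} = 8 \sqrt{2} \cdot \frac{1}{12447} + 21806 = \frac{8 \sqrt{2}}{12447} + 21806 = 21806 + \frac{8 \sqrt{2}}{12447}$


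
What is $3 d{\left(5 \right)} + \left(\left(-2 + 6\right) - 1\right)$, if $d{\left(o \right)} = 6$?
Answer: $21$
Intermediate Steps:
$3 d{\left(5 \right)} + \left(\left(-2 + 6\right) - 1\right) = 3 \cdot 6 + \left(\left(-2 + 6\right) - 1\right) = 18 + \left(4 - 1\right) = 18 + 3 = 21$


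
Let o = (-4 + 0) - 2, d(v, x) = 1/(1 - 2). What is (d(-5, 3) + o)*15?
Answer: -105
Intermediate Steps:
d(v, x) = -1 (d(v, x) = 1/(-1) = -1)
o = -6 (o = -4 - 2 = -6)
(d(-5, 3) + o)*15 = (-1 - 6)*15 = -7*15 = -105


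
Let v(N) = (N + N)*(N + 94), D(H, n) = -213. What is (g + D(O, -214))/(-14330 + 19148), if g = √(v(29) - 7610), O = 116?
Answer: -71/1606 + I*√119/2409 ≈ -0.044209 + 0.0045283*I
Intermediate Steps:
v(N) = 2*N*(94 + N) (v(N) = (2*N)*(94 + N) = 2*N*(94 + N))
g = 2*I*√119 (g = √(2*29*(94 + 29) - 7610) = √(2*29*123 - 7610) = √(7134 - 7610) = √(-476) = 2*I*√119 ≈ 21.817*I)
(g + D(O, -214))/(-14330 + 19148) = (2*I*√119 - 213)/(-14330 + 19148) = (-213 + 2*I*√119)/4818 = (-213 + 2*I*√119)*(1/4818) = -71/1606 + I*√119/2409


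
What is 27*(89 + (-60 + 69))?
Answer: 2646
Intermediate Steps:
27*(89 + (-60 + 69)) = 27*(89 + 9) = 27*98 = 2646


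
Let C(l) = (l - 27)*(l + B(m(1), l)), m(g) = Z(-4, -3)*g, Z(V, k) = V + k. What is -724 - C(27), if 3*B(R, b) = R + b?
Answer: -724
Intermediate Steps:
m(g) = -7*g (m(g) = (-4 - 3)*g = -7*g)
B(R, b) = R/3 + b/3 (B(R, b) = (R + b)/3 = R/3 + b/3)
C(l) = (-27 + l)*(-7/3 + 4*l/3) (C(l) = (l - 27)*(l + ((-7*1)/3 + l/3)) = (-27 + l)*(l + ((⅓)*(-7) + l/3)) = (-27 + l)*(l + (-7/3 + l/3)) = (-27 + l)*(-7/3 + 4*l/3))
-724 - C(27) = -724 - (63 - 115/3*27 + (4/3)*27²) = -724 - (63 - 1035 + (4/3)*729) = -724 - (63 - 1035 + 972) = -724 - 1*0 = -724 + 0 = -724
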